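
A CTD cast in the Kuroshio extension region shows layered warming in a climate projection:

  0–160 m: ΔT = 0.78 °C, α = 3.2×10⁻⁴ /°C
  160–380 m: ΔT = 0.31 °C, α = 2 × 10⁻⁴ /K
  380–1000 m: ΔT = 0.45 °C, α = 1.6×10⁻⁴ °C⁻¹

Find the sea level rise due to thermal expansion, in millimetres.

0.78 × 160 × 3.2×10⁻⁴ = 0.039936 m
160–380 m: 0.31 × 2×10⁻⁴ × 220 = 0.01364 m
1.6×10⁻⁴ × 620 × 0.45 = 0.04464 m
Δh = 0.039936 + 0.01364 + 0.04464 = 0.098216 m

about 98.2 mm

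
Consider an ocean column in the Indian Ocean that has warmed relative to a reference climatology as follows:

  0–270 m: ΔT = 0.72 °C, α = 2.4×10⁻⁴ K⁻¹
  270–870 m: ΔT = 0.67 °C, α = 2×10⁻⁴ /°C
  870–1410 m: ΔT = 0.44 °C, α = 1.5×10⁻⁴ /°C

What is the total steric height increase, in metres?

Layer 1: 270 × 0.72 × 2.4×10⁻⁴ = 0.046656 m
270–870 m: 0.67 × 2×10⁻⁴ × 600 = 0.08040 m
0.44 × 1.5×10⁻⁴ × 540 = 0.03564 m
Δh = 0.046656 + 0.08040 + 0.03564 = 0.162696 m

Δh = 0.163 m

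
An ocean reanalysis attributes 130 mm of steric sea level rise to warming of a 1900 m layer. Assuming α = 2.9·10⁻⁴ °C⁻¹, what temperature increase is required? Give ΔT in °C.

ΔT = Δh/(αH) = 0.13 / (2.9×10⁻⁴ × 1900) ≈ 0.2359 °C

0.24 °C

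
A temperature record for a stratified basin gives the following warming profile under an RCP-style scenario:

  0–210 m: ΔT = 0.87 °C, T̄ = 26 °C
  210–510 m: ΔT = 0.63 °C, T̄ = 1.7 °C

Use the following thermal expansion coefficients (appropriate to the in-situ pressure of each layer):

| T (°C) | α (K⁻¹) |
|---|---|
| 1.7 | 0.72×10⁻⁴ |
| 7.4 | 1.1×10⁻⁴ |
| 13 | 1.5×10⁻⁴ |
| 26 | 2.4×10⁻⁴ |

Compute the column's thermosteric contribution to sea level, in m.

Layer 1 at 26 °C → α = 2.4×10⁻⁴ K⁻¹
Layer 2 at 1.7 °C → α = 0.72×10⁻⁴ K⁻¹
0.87 × 2.4×10⁻⁴ × 210 = 0.043848 m
Layer 2: 0.63 × 300 × 0.72×10⁻⁴ = 0.013608 m
Δh = 0.043848 + 0.013608 = 0.057456 m

0.0575 m of thermosteric rise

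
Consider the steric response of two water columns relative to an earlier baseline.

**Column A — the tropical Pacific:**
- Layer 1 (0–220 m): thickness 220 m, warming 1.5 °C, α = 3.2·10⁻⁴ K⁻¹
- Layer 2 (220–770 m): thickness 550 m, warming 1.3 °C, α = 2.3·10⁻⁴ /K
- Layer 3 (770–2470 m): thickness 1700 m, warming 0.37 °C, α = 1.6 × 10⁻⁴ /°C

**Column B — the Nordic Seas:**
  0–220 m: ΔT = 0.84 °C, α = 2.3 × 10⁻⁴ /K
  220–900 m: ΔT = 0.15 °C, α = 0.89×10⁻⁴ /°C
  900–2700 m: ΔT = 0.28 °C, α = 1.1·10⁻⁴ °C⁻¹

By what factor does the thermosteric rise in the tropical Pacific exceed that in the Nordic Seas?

A Layer 1: 220 × 1.5 × 3.2×10⁻⁴ = 0.10560 m
A Layer 2: 1.3 × 2.3×10⁻⁴ × 550 = 0.16445 m
A 1.6×10⁻⁴ × 0.37 × 1700 = 0.10064 m
A total: 0.37069 m
B 0–220 m: 0.84 × 220 × 2.3×10⁻⁴ = 0.042504 m
B Layer 2: 0.15 × 680 × 0.89×10⁻⁴ = 0.009078 m
B Layer 3: 1800 × 1.1×10⁻⁴ × 0.28 = 0.05544 m
B total: 0.107022 m
Ratio: 0.37069 / 0.107022 ≈ 3.464

≈ 3.46×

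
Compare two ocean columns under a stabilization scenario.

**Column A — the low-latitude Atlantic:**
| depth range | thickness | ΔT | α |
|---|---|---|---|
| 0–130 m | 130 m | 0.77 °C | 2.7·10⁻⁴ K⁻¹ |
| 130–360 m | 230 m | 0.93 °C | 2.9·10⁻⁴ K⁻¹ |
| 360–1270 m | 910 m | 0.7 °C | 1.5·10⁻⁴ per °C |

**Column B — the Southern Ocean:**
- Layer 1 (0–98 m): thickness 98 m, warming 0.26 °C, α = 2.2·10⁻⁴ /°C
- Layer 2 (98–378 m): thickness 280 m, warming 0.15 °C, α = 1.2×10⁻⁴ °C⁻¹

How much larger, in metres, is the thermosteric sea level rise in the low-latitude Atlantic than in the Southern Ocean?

A 2.7×10⁻⁴ × 0.77 × 130 = 0.027027 m
A Layer 2: 0.93 × 2.9×10⁻⁴ × 230 = 0.062031 m
A 910 × 1.5×10⁻⁴ × 0.7 = 0.09555 m
A total: 0.184608 m
B 0–98 m: 0.26 × 98 × 2.2×10⁻⁴ = 0.0056056 m
B 98–378 m: 0.15 × 1.2×10⁻⁴ × 280 = 0.00504 m
B total: 0.0106456 m
Difference: 0.184608 − 0.0106456 = 0.1739624 m

Δh_A − Δh_B ≈ 0.174 m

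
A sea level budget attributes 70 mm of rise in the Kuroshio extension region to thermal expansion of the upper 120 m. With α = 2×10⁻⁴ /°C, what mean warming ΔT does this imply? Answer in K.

about 2.92 K

ΔT = Δh/(αH) = 0.07 / (2×10⁻⁴ × 120) ≈ 2.917 K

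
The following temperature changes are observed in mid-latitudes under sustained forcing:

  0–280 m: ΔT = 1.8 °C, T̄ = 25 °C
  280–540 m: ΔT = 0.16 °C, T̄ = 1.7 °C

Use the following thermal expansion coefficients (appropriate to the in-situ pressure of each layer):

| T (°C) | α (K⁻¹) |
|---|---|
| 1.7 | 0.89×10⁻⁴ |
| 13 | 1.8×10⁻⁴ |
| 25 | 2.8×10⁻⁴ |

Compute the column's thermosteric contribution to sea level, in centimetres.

Layer 1 at 25 °C → α = 2.8×10⁻⁴ K⁻¹
Layer 2 at 1.7 °C → α = 0.89×10⁻⁴ K⁻¹
Layer 1: 1.8 × 2.8×10⁻⁴ × 280 = 0.14112 m
Layer 2: 0.89×10⁻⁴ × 260 × 0.16 = 0.0037024 m
Δh = 0.14112 + 0.0037024 = 0.1448224 m ≈ 14.5 cm

Δh = 14.5 cm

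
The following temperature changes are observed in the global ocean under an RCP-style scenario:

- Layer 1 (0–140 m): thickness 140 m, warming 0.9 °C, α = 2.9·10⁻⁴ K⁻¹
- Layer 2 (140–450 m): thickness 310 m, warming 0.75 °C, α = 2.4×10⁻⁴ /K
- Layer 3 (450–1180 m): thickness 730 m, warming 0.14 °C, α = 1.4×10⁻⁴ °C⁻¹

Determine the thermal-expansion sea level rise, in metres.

0.107 m of thermosteric rise

0–140 m: 0.9 × 140 × 2.9×10⁻⁴ = 0.03654 m
2.4×10⁻⁴ × 310 × 0.75 = 0.05580 m
450–1180 m: 730 × 1.4×10⁻⁴ × 0.14 = 0.014308 m
Δh = 0.03654 + 0.05580 + 0.014308 = 0.106648 m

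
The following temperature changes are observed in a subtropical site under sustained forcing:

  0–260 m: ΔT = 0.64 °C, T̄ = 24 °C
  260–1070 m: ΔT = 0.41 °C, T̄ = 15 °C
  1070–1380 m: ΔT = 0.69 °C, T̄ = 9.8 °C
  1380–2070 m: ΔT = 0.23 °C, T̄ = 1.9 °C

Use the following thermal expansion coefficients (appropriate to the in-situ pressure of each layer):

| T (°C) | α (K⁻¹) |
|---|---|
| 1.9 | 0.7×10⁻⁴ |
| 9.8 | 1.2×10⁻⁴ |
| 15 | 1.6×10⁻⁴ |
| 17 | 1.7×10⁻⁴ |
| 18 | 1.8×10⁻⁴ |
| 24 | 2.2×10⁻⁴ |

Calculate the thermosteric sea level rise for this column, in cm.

Layer 1 at 24 °C → α = 2.2×10⁻⁴ K⁻¹
Layer 2 at 15 °C → α = 1.6×10⁻⁴ K⁻¹
Layer 3 at 9.8 °C → α = 1.2×10⁻⁴ K⁻¹
Layer 4 at 1.9 °C → α = 0.7×10⁻⁴ K⁻¹
Layer 1: 260 × 0.64 × 2.2×10⁻⁴ = 0.036608 m
0.41 × 1.6×10⁻⁴ × 810 = 0.053136 m
1070–1380 m: 310 × 1.2×10⁻⁴ × 0.69 = 0.025668 m
0.7×10⁻⁴ × 690 × 0.23 = 0.011109 m
Δh = 0.036608 + 0.053136 + 0.025668 + 0.011109 = 0.126521 m

12.7 cm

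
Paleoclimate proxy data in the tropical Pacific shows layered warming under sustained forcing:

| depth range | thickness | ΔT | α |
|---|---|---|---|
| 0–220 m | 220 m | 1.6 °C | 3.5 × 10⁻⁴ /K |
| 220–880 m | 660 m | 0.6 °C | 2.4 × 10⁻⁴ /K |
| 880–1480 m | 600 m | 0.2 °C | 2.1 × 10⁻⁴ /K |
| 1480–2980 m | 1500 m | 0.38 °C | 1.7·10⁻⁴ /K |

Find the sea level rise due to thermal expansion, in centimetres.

0–220 m: 1.6 × 220 × 3.5×10⁻⁴ = 0.12320 m
Layer 2: 2.4×10⁻⁴ × 660 × 0.6 = 0.09504 m
2.1×10⁻⁴ × 0.2 × 600 = 0.02520 m
1480–2980 m: 1.7×10⁻⁴ × 1500 × 0.38 = 0.09690 m
Δh = 0.12320 + 0.09504 + 0.02520 + 0.09690 = 0.34034 m ≈ 34 cm

Δh ≈ 34 cm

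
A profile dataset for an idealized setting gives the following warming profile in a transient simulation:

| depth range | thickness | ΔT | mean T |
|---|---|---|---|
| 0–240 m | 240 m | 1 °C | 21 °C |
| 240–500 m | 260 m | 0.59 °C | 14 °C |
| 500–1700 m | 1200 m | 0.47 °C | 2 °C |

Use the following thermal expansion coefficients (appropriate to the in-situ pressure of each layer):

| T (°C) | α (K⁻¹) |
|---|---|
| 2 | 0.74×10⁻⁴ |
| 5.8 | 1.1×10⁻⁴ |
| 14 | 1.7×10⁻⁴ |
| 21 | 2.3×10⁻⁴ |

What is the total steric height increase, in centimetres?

Layer 1 at 21 °C → α = 2.3×10⁻⁴ K⁻¹
Layer 2 at 14 °C → α = 1.7×10⁻⁴ K⁻¹
Layer 3 at 2 °C → α = 0.74×10⁻⁴ K⁻¹
0–240 m: 2.3×10⁻⁴ × 240 × 1 = 0.05520 m
Layer 2: 0.59 × 260 × 1.7×10⁻⁴ = 0.026078 m
Layer 3: 1200 × 0.74×10⁻⁴ × 0.47 = 0.041736 m
Δh = 0.05520 + 0.026078 + 0.041736 = 0.123014 m

Δh = 12 cm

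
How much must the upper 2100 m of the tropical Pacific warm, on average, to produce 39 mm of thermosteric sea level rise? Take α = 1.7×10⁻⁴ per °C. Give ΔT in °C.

ΔT = Δh/(αH) = 0.039 / (1.7×10⁻⁴ × 2100) ≈ 0.1092 °C

0.11 °C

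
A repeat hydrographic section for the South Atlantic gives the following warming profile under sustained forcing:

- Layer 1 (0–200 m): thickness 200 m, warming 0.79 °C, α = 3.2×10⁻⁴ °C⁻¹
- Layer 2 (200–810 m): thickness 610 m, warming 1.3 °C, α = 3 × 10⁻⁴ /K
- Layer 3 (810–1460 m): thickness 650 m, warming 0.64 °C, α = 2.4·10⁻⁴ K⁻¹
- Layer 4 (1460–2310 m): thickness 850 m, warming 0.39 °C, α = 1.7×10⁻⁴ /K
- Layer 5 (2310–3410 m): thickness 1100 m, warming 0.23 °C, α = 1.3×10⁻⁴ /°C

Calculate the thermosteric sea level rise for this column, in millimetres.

Δh = 478 mm

Layer 1: 0.79 × 3.2×10⁻⁴ × 200 = 0.05056 m
610 × 1.3 × 3×10⁻⁴ = 0.23790 m
650 × 2.4×10⁻⁴ × 0.64 = 0.09984 m
1460–2310 m: 0.39 × 850 × 1.7×10⁻⁴ = 0.056355 m
0.23 × 1100 × 1.3×10⁻⁴ = 0.03289 m
Δh = 0.05056 + 0.23790 + 0.09984 + 0.056355 + 0.03289 = 0.477545 m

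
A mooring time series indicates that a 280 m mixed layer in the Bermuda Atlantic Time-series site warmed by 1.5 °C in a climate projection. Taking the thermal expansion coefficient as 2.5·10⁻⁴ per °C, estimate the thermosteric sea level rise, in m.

Δh = αΔT·H = 2.5×10⁻⁴ × 1.5 × 280 = 0.10500 m

about 0.11 m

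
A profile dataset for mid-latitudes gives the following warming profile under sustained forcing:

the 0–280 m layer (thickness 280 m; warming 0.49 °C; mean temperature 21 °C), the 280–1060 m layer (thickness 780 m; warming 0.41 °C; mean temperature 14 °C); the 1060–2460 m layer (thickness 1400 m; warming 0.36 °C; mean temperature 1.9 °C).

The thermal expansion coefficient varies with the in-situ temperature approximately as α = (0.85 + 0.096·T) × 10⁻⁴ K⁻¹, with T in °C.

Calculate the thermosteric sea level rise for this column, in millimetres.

160 mm

Layer 1: α = (0.85 + 0.096×21)×10⁻⁴ = 2.866×10⁻⁴ K⁻¹
Layer 2: α = (0.85 + 0.096×14)×10⁻⁴ = 2.194×10⁻⁴ K⁻¹
Layer 3: α = (0.85 + 0.096×1.9)×10⁻⁴ = 1.0324×10⁻⁴ K⁻¹
2.866×10⁻⁴ × 280 × 0.49 = 0.03932152 m
Layer 2: 2.194×10⁻⁴ × 0.41 × 780 = 0.07016412 m
1060–2460 m: 1400 × 1.0324×10⁻⁴ × 0.36 = 0.05203296 m
Δh = 0.03932152 + 0.07016412 + 0.05203296 = 0.1615186 m ≈ 160 mm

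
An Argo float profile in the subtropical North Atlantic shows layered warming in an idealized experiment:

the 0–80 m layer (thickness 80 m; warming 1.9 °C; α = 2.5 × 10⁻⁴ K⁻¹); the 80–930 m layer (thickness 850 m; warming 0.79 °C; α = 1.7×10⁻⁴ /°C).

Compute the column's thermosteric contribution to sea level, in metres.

Δh = 0.152 m

80 × 2.5×10⁻⁴ × 1.9 = 0.03800 m
80–930 m: 0.79 × 850 × 1.7×10⁻⁴ = 0.114155 m
Δh = 0.03800 + 0.114155 = 0.152155 m ≈ 0.152 m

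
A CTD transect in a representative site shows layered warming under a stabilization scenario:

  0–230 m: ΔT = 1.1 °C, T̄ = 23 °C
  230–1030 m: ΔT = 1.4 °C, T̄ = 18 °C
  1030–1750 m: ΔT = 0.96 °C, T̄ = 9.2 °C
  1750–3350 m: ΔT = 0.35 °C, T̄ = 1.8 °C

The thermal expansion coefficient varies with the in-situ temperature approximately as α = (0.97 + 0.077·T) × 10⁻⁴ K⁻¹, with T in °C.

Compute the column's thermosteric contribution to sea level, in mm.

Layer 1: α = (0.97 + 0.077×23)×10⁻⁴ = 2.741×10⁻⁴ K⁻¹
Layer 2: α = (0.97 + 0.077×18)×10⁻⁴ = 2.356×10⁻⁴ K⁻¹
Layer 3: α = (0.97 + 0.077×9.2)×10⁻⁴ = 1.6784×10⁻⁴ K⁻¹
Layer 4: α = (0.97 + 0.077×1.8)×10⁻⁴ = 1.1086×10⁻⁴ K⁻¹
0–230 m: 2.741×10⁻⁴ × 230 × 1.1 = 0.0693473 m
2.356×10⁻⁴ × 800 × 1.4 = 0.263872 m
720 × 0.96 × 1.6784×10⁻⁴ = 0.116011008 m
1750–3350 m: 1600 × 0.35 × 1.1086×10⁻⁴ = 0.0620816 m
Δh = 0.0693473 + 0.263872 + 0.116011008 + 0.0620816 = 0.511311908 m ≈ 511 mm

511 mm of thermosteric rise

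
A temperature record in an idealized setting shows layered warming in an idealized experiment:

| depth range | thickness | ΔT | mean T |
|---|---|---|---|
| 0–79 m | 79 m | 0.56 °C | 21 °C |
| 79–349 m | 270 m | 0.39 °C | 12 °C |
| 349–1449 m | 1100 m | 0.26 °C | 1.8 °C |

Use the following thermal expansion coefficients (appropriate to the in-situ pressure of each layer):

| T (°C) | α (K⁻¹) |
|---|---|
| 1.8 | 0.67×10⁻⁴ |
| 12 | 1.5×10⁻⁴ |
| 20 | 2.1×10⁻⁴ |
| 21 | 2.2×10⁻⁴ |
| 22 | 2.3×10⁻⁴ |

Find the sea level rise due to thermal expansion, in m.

Layer 1 at 21 °C → α = 2.2×10⁻⁴ K⁻¹
Layer 2 at 12 °C → α = 1.5×10⁻⁴ K⁻¹
Layer 3 at 1.8 °C → α = 0.67×10⁻⁴ K⁻¹
0–79 m: 0.56 × 2.2×10⁻⁴ × 79 = 0.0097328 m
270 × 0.39 × 1.5×10⁻⁴ = 0.015795 m
0.67×10⁻⁴ × 0.26 × 1100 = 0.019162 m
Δh = 0.0097328 + 0.015795 + 0.019162 = 0.0446898 m ≈ 0.0447 m

Δh ≈ 0.0447 m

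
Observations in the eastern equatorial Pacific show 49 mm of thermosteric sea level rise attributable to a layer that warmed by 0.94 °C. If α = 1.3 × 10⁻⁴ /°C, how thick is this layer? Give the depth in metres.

H = Δh/(αΔT) = 0.049 / (1.3×10⁻⁴ × 0.94) ≈ 401.0 m

H ≈ 401 m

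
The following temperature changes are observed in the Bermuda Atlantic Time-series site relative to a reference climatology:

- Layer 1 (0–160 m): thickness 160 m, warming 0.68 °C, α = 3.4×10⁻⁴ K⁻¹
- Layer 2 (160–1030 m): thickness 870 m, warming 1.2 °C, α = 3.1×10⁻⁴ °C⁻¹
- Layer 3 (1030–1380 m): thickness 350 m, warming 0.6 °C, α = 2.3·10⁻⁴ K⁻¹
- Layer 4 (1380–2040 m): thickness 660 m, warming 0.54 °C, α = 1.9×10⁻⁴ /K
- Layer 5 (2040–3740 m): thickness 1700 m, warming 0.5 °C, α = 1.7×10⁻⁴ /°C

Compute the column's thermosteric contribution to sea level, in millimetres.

0–160 m: 3.4×10⁻⁴ × 0.68 × 160 = 0.036992 m
Layer 2: 870 × 3.1×10⁻⁴ × 1.2 = 0.32364 m
2.3×10⁻⁴ × 350 × 0.6 = 0.04830 m
660 × 1.9×10⁻⁴ × 0.54 = 0.067716 m
0.5 × 1700 × 1.7×10⁻⁴ = 0.14450 m
Δh = 0.036992 + 0.32364 + 0.04830 + 0.067716 + 0.14450 = 0.621148 m

Δh = 621 mm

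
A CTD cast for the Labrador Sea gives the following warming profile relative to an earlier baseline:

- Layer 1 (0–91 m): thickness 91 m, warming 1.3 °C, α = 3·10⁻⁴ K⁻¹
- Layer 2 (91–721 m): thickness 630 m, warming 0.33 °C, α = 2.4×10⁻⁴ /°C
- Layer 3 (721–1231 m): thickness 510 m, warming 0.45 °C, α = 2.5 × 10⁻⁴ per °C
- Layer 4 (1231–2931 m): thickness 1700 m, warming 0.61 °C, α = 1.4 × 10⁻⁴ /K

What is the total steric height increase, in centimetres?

1.3 × 91 × 3×10⁻⁴ = 0.03549 m
630 × 2.4×10⁻⁴ × 0.33 = 0.049896 m
Layer 3: 0.45 × 2.5×10⁻⁴ × 510 = 0.057375 m
Layer 4: 1.4×10⁻⁴ × 0.61 × 1700 = 0.14518 m
Δh = 0.03549 + 0.049896 + 0.057375 + 0.14518 = 0.287941 m ≈ 29 cm

Δh ≈ 29 cm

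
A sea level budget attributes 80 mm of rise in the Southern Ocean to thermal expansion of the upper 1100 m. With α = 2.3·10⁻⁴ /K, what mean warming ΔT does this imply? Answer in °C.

ΔT ≈ 0.32 °C

ΔT = Δh/(αH) = 0.08 / (2.3×10⁻⁴ × 1100) ≈ 0.3162 °C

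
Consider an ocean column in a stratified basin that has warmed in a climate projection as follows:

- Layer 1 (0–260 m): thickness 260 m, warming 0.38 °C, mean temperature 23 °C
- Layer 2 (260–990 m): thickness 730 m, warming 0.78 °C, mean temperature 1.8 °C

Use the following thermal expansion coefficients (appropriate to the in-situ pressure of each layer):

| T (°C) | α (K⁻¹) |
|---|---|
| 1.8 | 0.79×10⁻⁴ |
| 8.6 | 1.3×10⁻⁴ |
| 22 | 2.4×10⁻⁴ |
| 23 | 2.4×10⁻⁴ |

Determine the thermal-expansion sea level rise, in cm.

6.9 cm of thermosteric rise

Layer 1 at 23 °C → α = 2.4×10⁻⁴ K⁻¹
Layer 2 at 1.8 °C → α = 0.79×10⁻⁴ K⁻¹
0.38 × 260 × 2.4×10⁻⁴ = 0.023712 m
260–990 m: 730 × 0.78 × 0.79×10⁻⁴ = 0.0449826 m
Δh = 0.023712 + 0.0449826 = 0.0686946 m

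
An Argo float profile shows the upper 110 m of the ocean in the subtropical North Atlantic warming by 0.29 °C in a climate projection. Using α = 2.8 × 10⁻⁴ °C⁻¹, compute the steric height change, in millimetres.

Δh = αΔT·H = 2.8×10⁻⁴ × 0.29 × 110 = 0.008932 m

8.93 mm of thermosteric rise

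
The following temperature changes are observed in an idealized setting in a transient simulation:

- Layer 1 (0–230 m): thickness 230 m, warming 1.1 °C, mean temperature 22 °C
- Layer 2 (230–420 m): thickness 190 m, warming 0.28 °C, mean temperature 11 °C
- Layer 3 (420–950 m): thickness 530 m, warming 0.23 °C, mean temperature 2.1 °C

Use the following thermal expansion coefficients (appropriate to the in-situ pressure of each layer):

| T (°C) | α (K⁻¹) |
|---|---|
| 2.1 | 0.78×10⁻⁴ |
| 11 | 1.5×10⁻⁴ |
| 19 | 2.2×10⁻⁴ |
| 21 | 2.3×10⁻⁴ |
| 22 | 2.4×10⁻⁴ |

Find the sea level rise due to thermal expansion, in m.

Layer 1 at 22 °C → α = 2.4×10⁻⁴ K⁻¹
Layer 2 at 11 °C → α = 1.5×10⁻⁴ K⁻¹
Layer 3 at 2.1 °C → α = 0.78×10⁻⁴ K⁻¹
1.1 × 230 × 2.4×10⁻⁴ = 0.06072 m
Layer 2: 0.28 × 1.5×10⁻⁴ × 190 = 0.00798 m
420–950 m: 530 × 0.78×10⁻⁴ × 0.23 = 0.0095082 m
Δh = 0.06072 + 0.00798 + 0.0095082 = 0.0782082 m

Δh = 0.0782 m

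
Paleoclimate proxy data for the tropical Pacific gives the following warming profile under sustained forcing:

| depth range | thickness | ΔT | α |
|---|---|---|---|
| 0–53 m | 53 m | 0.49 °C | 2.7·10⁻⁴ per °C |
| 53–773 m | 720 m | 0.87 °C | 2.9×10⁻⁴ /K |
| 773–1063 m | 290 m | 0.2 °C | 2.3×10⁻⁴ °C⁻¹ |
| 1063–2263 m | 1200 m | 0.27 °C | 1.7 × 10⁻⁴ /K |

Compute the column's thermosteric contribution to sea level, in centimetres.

Layer 1: 53 × 0.49 × 2.7×10⁻⁴ = 0.0070119 m
Layer 2: 720 × 0.87 × 2.9×10⁻⁴ = 0.181656 m
773–1063 m: 0.2 × 290 × 2.3×10⁻⁴ = 0.01334 m
1063–2263 m: 1.7×10⁻⁴ × 1200 × 0.27 = 0.05508 m
Δh = 0.0070119 + 0.181656 + 0.01334 + 0.05508 = 0.2570879 m

25.7 cm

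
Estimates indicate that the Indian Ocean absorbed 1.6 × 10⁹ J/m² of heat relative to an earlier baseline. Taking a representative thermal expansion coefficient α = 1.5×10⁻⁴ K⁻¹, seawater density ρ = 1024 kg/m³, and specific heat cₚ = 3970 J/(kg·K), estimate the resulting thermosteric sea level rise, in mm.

Δh = αQ/(ρcₚ) = 1.5×10⁻⁴ × 1.6×10⁹ / (1024 × 3970) ≈ 0.059037 m

about 59 mm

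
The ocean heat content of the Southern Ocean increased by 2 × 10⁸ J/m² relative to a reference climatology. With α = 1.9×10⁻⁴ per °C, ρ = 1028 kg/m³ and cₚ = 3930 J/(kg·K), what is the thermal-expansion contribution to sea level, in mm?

Δh = 9.4 mm

Δh = αQ/(ρcₚ) = 1.9×10⁻⁴ × 2×10⁸ / (1028 × 3930) ≈ 0.0094058 m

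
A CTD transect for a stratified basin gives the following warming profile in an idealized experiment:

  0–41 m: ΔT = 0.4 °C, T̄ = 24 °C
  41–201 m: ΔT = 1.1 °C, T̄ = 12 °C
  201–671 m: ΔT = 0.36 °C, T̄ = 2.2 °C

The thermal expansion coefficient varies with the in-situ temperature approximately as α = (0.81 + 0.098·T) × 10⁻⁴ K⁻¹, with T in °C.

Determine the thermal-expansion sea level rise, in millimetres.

57.5 mm of thermosteric rise

Layer 1: α = (0.81 + 0.098×24)×10⁻⁴ = 3.162×10⁻⁴ K⁻¹
Layer 2: α = (0.81 + 0.098×12)×10⁻⁴ = 1.986×10⁻⁴ K⁻¹
Layer 3: α = (0.81 + 0.098×2.2)×10⁻⁴ = 1.0256×10⁻⁴ K⁻¹
0–41 m: 3.162×10⁻⁴ × 0.4 × 41 = 0.00518568 m
1.1 × 160 × 1.986×10⁻⁴ = 0.0349536 m
1.0256×10⁻⁴ × 0.36 × 470 = 0.017353152 m
Δh = 0.00518568 + 0.0349536 + 0.017353152 = 0.057492432 m ≈ 57.5 mm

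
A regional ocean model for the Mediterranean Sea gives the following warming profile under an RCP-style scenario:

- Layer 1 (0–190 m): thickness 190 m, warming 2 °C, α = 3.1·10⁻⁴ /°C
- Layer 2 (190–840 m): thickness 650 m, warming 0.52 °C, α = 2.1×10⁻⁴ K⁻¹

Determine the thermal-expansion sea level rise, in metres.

3.1×10⁻⁴ × 2 × 190 = 0.11780 m
2.1×10⁻⁴ × 650 × 0.52 = 0.07098 m
Δh = 0.11780 + 0.07098 = 0.18878 m

Δh = 0.19 m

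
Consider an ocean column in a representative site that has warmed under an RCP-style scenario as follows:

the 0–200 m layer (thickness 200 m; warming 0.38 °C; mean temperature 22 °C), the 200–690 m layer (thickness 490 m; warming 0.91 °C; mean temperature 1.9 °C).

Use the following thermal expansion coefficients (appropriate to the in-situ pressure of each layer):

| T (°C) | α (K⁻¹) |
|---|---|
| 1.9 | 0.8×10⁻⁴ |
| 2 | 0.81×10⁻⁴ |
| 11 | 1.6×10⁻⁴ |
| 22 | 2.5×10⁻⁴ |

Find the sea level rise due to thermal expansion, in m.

Layer 1 at 22 °C → α = 2.5×10⁻⁴ K⁻¹
Layer 2 at 1.9 °C → α = 0.8×10⁻⁴ K⁻¹
0–200 m: 0.38 × 2.5×10⁻⁴ × 200 = 0.01900 m
200–690 m: 0.8×10⁻⁴ × 0.91 × 490 = 0.035672 m
Δh = 0.01900 + 0.035672 = 0.054672 m

0.0547 m of thermosteric rise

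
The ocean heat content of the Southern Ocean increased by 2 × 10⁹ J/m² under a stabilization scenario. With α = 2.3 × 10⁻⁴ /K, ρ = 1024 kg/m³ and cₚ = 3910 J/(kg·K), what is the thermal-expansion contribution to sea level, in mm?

Δh = αQ/(ρcₚ) = 2.3×10⁻⁴ × 2×10⁹ / (1024 × 3910) ≈ 0.11489 m

about 115 mm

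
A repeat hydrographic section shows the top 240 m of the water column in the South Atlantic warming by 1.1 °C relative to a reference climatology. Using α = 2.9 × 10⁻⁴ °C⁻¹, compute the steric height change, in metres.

Δh = αΔT·H = 2.9×10⁻⁴ × 1.1 × 240 = 0.07656 m

Δh ≈ 0.0766 m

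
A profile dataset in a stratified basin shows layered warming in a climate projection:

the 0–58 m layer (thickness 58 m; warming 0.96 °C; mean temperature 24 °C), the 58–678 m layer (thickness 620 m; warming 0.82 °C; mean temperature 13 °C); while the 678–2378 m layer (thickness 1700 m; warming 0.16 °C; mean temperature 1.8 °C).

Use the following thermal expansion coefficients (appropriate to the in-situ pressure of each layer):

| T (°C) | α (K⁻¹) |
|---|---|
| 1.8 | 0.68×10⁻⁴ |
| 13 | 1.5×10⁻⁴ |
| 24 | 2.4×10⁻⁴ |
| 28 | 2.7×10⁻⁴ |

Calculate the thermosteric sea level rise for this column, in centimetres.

Δh = 10.8 cm

Layer 1 at 24 °C → α = 2.4×10⁻⁴ K⁻¹
Layer 2 at 13 °C → α = 1.5×10⁻⁴ K⁻¹
Layer 3 at 1.8 °C → α = 0.68×10⁻⁴ K⁻¹
Layer 1: 2.4×10⁻⁴ × 0.96 × 58 = 0.0133632 m
620 × 0.82 × 1.5×10⁻⁴ = 0.07626 m
Layer 3: 0.16 × 1700 × 0.68×10⁻⁴ = 0.018496 m
Δh = 0.0133632 + 0.07626 + 0.018496 = 0.1081192 m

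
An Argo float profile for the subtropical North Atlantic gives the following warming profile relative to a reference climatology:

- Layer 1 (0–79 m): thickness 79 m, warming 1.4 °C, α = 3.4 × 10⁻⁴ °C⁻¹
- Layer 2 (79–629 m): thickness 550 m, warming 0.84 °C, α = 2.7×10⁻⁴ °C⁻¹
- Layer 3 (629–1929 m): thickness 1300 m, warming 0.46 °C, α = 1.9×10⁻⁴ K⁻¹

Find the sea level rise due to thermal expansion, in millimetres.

Layer 1: 1.4 × 79 × 3.4×10⁻⁴ = 0.037604 m
Layer 2: 2.7×10⁻⁴ × 0.84 × 550 = 0.12474 m
1.9×10⁻⁴ × 0.46 × 1300 = 0.11362 m
Δh = 0.037604 + 0.12474 + 0.11362 = 0.275964 m

Δh = 276 mm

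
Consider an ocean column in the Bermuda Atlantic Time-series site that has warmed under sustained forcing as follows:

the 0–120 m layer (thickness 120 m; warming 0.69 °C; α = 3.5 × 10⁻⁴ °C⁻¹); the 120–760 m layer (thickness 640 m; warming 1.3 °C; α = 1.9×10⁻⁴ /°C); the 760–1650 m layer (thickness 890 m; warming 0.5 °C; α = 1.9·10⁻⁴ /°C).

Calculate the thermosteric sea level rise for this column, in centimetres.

Layer 1: 3.5×10⁻⁴ × 120 × 0.69 = 0.02898 m
Layer 2: 1.9×10⁻⁴ × 1.3 × 640 = 0.15808 m
760–1650 m: 1.9×10⁻⁴ × 890 × 0.5 = 0.08455 m
Δh = 0.02898 + 0.15808 + 0.08455 = 0.27161 m ≈ 27.2 cm

Δh = 27.2 cm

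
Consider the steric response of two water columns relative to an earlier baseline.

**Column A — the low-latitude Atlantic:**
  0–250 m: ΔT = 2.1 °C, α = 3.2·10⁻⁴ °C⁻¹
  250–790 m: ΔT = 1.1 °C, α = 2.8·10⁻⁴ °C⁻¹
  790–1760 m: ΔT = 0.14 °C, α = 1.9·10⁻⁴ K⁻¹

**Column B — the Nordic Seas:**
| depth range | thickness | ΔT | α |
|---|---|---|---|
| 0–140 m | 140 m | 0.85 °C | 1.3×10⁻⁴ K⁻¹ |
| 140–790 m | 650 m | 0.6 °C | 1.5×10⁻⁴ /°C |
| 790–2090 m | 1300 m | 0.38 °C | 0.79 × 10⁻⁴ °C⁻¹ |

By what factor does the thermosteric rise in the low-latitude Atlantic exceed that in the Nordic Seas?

a factor of 3.19

A 0–250 m: 2.1 × 3.2×10⁻⁴ × 250 = 0.16800 m
A 540 × 2.8×10⁻⁴ × 1.1 = 0.16632 m
A 0.14 × 970 × 1.9×10⁻⁴ = 0.025802 m
A total: 0.360122 m
B 0.85 × 140 × 1.3×10⁻⁴ = 0.01547 m
B 650 × 1.5×10⁻⁴ × 0.6 = 0.05850 m
B 0.79×10⁻⁴ × 0.38 × 1300 = 0.039026 m
B total: 0.112996 m
Ratio: 0.360122 / 0.112996 ≈ 3.187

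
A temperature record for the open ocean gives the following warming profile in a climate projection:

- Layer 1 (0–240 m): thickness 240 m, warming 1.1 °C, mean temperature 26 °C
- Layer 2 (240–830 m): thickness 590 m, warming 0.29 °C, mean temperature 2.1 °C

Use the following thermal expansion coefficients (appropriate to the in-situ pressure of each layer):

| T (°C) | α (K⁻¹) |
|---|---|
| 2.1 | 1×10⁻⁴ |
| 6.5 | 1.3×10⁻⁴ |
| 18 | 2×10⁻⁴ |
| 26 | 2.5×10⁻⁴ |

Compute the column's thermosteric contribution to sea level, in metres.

about 0.0831 m

Layer 1 at 26 °C → α = 2.5×10⁻⁴ K⁻¹
Layer 2 at 2.1 °C → α = 1×10⁻⁴ K⁻¹
0–240 m: 2.5×10⁻⁴ × 240 × 1.1 = 0.06600 m
240–830 m: 590 × 0.29 × 1×10⁻⁴ = 0.01711 m
Δh = 0.06600 + 0.01711 = 0.08311 m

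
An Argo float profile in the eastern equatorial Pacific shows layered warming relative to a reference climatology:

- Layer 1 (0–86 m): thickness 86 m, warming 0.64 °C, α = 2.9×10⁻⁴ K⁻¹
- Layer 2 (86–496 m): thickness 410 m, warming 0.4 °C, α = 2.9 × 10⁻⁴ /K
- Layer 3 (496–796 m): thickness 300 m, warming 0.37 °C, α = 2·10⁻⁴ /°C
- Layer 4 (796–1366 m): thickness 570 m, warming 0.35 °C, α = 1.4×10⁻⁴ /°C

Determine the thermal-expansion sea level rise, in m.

0.64 × 2.9×10⁻⁴ × 86 = 0.0159616 m
Layer 2: 410 × 2.9×10⁻⁴ × 0.4 = 0.04756 m
Layer 3: 2×10⁻⁴ × 0.37 × 300 = 0.02220 m
1.4×10⁻⁴ × 570 × 0.35 = 0.02793 m
Δh = 0.0159616 + 0.04756 + 0.02220 + 0.02793 = 0.1136516 m

Δh ≈ 0.11 m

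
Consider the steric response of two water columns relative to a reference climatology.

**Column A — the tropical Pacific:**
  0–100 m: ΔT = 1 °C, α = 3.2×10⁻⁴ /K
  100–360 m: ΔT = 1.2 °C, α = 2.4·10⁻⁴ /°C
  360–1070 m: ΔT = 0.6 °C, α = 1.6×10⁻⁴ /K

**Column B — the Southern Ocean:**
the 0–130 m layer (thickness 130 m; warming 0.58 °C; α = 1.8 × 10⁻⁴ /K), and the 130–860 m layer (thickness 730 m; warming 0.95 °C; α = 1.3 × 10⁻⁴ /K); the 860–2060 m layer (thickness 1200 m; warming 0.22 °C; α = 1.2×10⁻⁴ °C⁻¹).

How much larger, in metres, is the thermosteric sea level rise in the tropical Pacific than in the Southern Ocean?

0.040 m larger

A 100 × 3.2×10⁻⁴ × 1 = 0.03200 m
A Layer 2: 2.4×10⁻⁴ × 260 × 1.2 = 0.07488 m
A Layer 3: 710 × 0.6 × 1.6×10⁻⁴ = 0.06816 m
A total: 0.17504 m
B 130 × 0.58 × 1.8×10⁻⁴ = 0.013572 m
B 730 × 1.3×10⁻⁴ × 0.95 = 0.090155 m
B 0.22 × 1.2×10⁻⁴ × 1200 = 0.03168 m
B total: 0.135407 m
Difference: 0.17504 − 0.135407 = 0.039633 m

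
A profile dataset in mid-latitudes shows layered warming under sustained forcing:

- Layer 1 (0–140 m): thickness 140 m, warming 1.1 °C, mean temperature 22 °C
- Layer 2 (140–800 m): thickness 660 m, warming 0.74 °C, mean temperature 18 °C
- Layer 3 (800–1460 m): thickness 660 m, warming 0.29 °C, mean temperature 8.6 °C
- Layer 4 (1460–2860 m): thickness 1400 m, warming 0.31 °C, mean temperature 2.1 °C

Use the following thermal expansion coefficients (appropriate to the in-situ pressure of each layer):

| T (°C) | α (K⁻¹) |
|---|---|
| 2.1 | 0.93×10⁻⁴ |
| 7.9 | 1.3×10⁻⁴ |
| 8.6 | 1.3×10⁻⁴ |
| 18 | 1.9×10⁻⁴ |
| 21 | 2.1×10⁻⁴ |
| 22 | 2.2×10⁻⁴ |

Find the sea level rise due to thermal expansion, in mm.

about 190 mm

Layer 1 at 22 °C → α = 2.2×10⁻⁴ K⁻¹
Layer 2 at 18 °C → α = 1.9×10⁻⁴ K⁻¹
Layer 3 at 8.6 °C → α = 1.3×10⁻⁴ K⁻¹
Layer 4 at 2.1 °C → α = 0.93×10⁻⁴ K⁻¹
Layer 1: 140 × 2.2×10⁻⁴ × 1.1 = 0.03388 m
0.74 × 1.9×10⁻⁴ × 660 = 0.092796 m
800–1460 m: 0.29 × 660 × 1.3×10⁻⁴ = 0.024882 m
0.93×10⁻⁴ × 0.31 × 1400 = 0.040362 m
Δh = 0.03388 + 0.092796 + 0.024882 + 0.040362 = 0.19192 m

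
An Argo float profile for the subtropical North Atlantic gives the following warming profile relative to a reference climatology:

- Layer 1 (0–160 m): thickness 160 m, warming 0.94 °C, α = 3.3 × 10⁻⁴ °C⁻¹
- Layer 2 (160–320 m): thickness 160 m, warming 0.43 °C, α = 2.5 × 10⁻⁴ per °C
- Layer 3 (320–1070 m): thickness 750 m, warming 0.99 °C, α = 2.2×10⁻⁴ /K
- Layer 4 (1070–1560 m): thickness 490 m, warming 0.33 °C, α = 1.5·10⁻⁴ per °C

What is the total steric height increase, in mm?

254 mm of thermosteric rise

0–160 m: 160 × 0.94 × 3.3×10⁻⁴ = 0.049632 m
Layer 2: 160 × 2.5×10⁻⁴ × 0.43 = 0.01720 m
Layer 3: 2.2×10⁻⁴ × 750 × 0.99 = 0.16335 m
1070–1560 m: 0.33 × 490 × 1.5×10⁻⁴ = 0.024255 m
Δh = 0.049632 + 0.01720 + 0.16335 + 0.024255 = 0.254437 m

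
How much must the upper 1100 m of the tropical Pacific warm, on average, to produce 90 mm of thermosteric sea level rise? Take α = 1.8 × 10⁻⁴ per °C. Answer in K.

ΔT = Δh/(αH) = 0.09 / (1.8×10⁻⁴ × 1100) ≈ 0.4545 K

ΔT ≈ 0.455 K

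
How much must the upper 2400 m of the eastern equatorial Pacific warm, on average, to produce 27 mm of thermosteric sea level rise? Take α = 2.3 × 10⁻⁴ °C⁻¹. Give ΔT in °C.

ΔT ≈ 0.0489 °C

ΔT = Δh/(αH) = 0.027 / (2.3×10⁻⁴ × 2400) ≈ 0.04891 °C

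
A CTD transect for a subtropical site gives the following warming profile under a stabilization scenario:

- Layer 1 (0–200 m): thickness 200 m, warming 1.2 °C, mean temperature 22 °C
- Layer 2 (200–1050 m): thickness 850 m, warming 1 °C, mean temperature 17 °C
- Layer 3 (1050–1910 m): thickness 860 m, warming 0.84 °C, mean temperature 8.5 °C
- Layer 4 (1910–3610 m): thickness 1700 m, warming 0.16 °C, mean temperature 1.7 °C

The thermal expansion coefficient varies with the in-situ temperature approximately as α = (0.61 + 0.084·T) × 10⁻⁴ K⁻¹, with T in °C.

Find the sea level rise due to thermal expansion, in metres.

Layer 1: α = (0.61 + 0.084×22)×10⁻⁴ = 2.458×10⁻⁴ K⁻¹
Layer 2: α = (0.61 + 0.084×17)×10⁻⁴ = 2.038×10⁻⁴ K⁻¹
Layer 3: α = (0.61 + 0.084×8.5)×10⁻⁴ = 1.324×10⁻⁴ K⁻¹
Layer 4: α = (0.61 + 0.084×1.7)×10⁻⁴ = 0.7528×10⁻⁴ K⁻¹
0–200 m: 200 × 2.458×10⁻⁴ × 1.2 = 0.058992 m
200–1050 m: 2.038×10⁻⁴ × 850 × 1 = 0.17323 m
1050–1910 m: 1.324×10⁻⁴ × 0.84 × 860 = 0.09564576 m
Layer 4: 0.16 × 1700 × 0.7528×10⁻⁴ = 0.02047616 m
Δh = 0.058992 + 0.17323 + 0.09564576 + 0.02047616 = 0.34834392 m ≈ 0.348 m

0.348 m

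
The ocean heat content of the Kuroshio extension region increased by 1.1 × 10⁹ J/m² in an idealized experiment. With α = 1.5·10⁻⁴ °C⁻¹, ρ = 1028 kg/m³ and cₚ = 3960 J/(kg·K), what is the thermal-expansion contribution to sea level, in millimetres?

Δh = αQ/(ρcₚ) = 1.5×10⁻⁴ × 1.1×10⁹ / (1028 × 3960) ≈ 0.040532 m

Δh ≈ 40.5 mm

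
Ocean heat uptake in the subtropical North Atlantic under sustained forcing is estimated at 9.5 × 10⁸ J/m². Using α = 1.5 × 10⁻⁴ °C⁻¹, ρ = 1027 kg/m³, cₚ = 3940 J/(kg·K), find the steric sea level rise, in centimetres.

Δh = αQ/(ρcₚ) = 1.5×10⁻⁴ × 9.5×10⁸ / (1027 × 3940) ≈ 0.035217 m

about 3.5 cm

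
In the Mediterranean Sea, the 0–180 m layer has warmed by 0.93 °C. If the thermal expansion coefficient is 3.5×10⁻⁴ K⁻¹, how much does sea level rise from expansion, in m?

about 0.0586 m

Δh = αΔT·H = 3.5×10⁻⁴ × 0.93 × 180 = 0.05859 m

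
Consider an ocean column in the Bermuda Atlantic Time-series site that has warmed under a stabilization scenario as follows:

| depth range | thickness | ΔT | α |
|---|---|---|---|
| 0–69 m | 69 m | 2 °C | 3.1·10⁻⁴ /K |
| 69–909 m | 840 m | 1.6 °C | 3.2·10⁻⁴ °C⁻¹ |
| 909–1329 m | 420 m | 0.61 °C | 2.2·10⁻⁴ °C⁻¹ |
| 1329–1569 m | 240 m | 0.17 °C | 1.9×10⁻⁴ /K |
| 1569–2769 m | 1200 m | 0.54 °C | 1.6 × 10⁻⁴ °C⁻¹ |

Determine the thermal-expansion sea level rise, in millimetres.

about 640 mm

Layer 1: 69 × 2 × 3.1×10⁻⁴ = 0.04278 m
Layer 2: 3.2×10⁻⁴ × 1.6 × 840 = 0.43008 m
420 × 0.61 × 2.2×10⁻⁴ = 0.056364 m
240 × 1.9×10⁻⁴ × 0.17 = 0.007752 m
1569–2769 m: 1200 × 1.6×10⁻⁴ × 0.54 = 0.10368 m
Δh = 0.04278 + 0.43008 + 0.056364 + 0.007752 + 0.10368 = 0.640656 m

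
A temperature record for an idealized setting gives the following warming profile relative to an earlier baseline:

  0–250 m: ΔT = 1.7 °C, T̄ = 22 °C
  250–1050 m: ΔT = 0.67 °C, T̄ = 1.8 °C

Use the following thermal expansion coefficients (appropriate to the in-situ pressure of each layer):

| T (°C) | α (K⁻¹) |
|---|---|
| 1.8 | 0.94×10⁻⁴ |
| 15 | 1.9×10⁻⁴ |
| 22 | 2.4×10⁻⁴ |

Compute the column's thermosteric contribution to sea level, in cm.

Layer 1 at 22 °C → α = 2.4×10⁻⁴ K⁻¹
Layer 2 at 1.8 °C → α = 0.94×10⁻⁴ K⁻¹
250 × 1.7 × 2.4×10⁻⁴ = 0.10200 m
250–1050 m: 800 × 0.67 × 0.94×10⁻⁴ = 0.050384 m
Δh = 0.10200 + 0.050384 = 0.152384 m ≈ 15 cm

about 15 cm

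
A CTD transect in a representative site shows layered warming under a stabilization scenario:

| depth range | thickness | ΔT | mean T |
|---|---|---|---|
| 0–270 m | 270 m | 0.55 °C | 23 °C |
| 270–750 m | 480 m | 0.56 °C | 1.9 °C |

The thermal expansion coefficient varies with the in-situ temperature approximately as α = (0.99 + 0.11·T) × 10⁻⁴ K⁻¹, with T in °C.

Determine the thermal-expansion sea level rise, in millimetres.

84.5 mm of thermosteric rise

Layer 1: α = (0.99 + 0.11×23)×10⁻⁴ = 3.52×10⁻⁴ K⁻¹
Layer 2: α = (0.99 + 0.11×1.9)×10⁻⁴ = 1.199×10⁻⁴ K⁻¹
Layer 1: 270 × 0.55 × 3.52×10⁻⁴ = 0.052272 m
0.56 × 480 × 1.199×10⁻⁴ = 0.03222912 m
Δh = 0.052272 + 0.03222912 = 0.08450112 m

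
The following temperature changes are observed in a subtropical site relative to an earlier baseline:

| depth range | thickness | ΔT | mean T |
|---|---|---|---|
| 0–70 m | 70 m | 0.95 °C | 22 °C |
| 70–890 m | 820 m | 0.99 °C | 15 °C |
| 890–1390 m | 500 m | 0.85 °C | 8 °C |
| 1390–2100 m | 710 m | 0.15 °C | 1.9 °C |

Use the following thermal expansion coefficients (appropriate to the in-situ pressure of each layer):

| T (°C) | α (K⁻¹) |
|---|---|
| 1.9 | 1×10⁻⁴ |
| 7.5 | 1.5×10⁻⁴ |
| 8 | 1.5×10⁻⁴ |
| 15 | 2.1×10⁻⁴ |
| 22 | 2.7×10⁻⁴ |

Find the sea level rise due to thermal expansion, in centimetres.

Δh = 26.3 cm

Layer 1 at 22 °C → α = 2.7×10⁻⁴ K⁻¹
Layer 2 at 15 °C → α = 2.1×10⁻⁴ K⁻¹
Layer 3 at 8 °C → α = 1.5×10⁻⁴ K⁻¹
Layer 4 at 1.9 °C → α = 1×10⁻⁴ K⁻¹
Layer 1: 0.95 × 70 × 2.7×10⁻⁴ = 0.017955 m
70–890 m: 2.1×10⁻⁴ × 0.99 × 820 = 0.170478 m
890–1390 m: 1.5×10⁻⁴ × 500 × 0.85 = 0.06375 m
Layer 4: 0.15 × 1×10⁻⁴ × 710 = 0.01065 m
Δh = 0.017955 + 0.170478 + 0.06375 + 0.01065 = 0.262833 m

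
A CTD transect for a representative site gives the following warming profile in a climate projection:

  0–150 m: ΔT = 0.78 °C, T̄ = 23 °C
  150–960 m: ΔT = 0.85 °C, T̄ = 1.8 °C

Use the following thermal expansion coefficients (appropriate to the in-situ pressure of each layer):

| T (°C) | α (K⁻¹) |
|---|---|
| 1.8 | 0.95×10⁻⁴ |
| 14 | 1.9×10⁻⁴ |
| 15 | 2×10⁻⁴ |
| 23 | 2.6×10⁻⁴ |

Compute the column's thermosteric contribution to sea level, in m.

Δh ≈ 0.096 m

Layer 1 at 23 °C → α = 2.6×10⁻⁴ K⁻¹
Layer 2 at 1.8 °C → α = 0.95×10⁻⁴ K⁻¹
Layer 1: 0.78 × 150 × 2.6×10⁻⁴ = 0.03042 m
0.95×10⁻⁴ × 0.85 × 810 = 0.0654075 m
Δh = 0.03042 + 0.0654075 = 0.0958275 m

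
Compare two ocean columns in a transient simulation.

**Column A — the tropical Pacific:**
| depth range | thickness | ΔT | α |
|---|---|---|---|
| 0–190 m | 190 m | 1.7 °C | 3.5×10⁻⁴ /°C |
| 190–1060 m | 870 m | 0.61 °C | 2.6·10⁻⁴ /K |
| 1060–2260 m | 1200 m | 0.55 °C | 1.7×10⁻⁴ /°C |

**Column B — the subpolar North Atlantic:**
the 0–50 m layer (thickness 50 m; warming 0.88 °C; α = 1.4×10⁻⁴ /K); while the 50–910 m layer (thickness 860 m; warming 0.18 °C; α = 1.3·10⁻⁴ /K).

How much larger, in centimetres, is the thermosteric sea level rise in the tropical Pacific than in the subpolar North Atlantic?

33.7 cm larger

A 1.7 × 3.5×10⁻⁴ × 190 = 0.11305 m
A 190–1060 m: 2.6×10⁻⁴ × 0.61 × 870 = 0.137982 m
A 1060–2260 m: 1.7×10⁻⁴ × 0.55 × 1200 = 0.11220 m
A total: 0.363232 m
B 1.4×10⁻⁴ × 50 × 0.88 = 0.00616 m
B 50–910 m: 0.18 × 860 × 1.3×10⁻⁴ = 0.020124 m
B total: 0.026284 m
Difference: 0.363232 − 0.026284 = 0.336948 m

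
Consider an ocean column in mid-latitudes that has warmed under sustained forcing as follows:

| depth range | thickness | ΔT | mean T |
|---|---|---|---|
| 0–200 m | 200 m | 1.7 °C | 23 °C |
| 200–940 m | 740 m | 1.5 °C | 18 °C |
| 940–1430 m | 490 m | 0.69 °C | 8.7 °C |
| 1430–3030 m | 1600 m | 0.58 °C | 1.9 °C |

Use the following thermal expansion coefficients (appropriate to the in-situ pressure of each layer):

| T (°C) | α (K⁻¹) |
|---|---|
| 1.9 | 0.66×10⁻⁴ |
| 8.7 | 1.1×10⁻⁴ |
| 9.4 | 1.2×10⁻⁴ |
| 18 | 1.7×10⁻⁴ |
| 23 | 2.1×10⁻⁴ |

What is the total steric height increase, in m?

Layer 1 at 23 °C → α = 2.1×10⁻⁴ K⁻¹
Layer 2 at 18 °C → α = 1.7×10⁻⁴ K⁻¹
Layer 3 at 8.7 °C → α = 1.1×10⁻⁴ K⁻¹
Layer 4 at 1.9 °C → α = 0.66×10⁻⁴ K⁻¹
Layer 1: 2.1×10⁻⁴ × 1.7 × 200 = 0.07140 m
Layer 2: 1.5 × 740 × 1.7×10⁻⁴ = 0.18870 m
Layer 3: 490 × 0.69 × 1.1×10⁻⁴ = 0.037191 m
1430–3030 m: 0.58 × 1600 × 0.66×10⁻⁴ = 0.061248 m
Δh = 0.07140 + 0.18870 + 0.037191 + 0.061248 = 0.358539 m

Δh = 0.359 m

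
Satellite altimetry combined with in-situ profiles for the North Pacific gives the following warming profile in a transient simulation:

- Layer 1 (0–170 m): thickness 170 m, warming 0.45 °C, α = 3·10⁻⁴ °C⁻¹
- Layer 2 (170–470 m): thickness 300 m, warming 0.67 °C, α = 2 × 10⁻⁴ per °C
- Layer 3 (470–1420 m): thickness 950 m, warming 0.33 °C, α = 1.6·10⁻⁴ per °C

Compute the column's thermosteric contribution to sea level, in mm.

about 110 mm

Layer 1: 0.45 × 170 × 3×10⁻⁴ = 0.02295 m
0.67 × 300 × 2×10⁻⁴ = 0.04020 m
950 × 1.6×10⁻⁴ × 0.33 = 0.05016 m
Δh = 0.02295 + 0.04020 + 0.05016 = 0.11331 m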